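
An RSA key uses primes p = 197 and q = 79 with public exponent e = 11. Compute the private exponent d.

φ(n) = (p−1)(q−1) = 196·78 = 15288.
Need d with 11·d ≡ 1 (mod 15288). Apply the extended Euclidean algorithm:
15288 = 1389·11 + 9
11 = 1·9 + 2
9 = 4·2 + 1
2 = 2·1 + 0
Back-substitute:
1 = 9 − 4·2
1 = −4·11 + 5·9
1 = 5·15288 − 6949·11
So 11·(-6949) ≡ 1 (mod 15288), hence d ≡ -6949 ≡ 8339 (mod 15288).

8339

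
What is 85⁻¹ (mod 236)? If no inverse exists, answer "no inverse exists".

Apply the Euclidean algorithm to 236 and 85:
236 = 2*85 + 66
85 = 1*66 + 19
66 = 3*19 + 9
19 = 2*9 + 1
9 = 9*1 + 0
Since gcd(85, 236) = 1, back-substitute to write 1 as a combination:
1 = 19 − 2·9
1 = −2·66 + 7·19
1 = 7·85 − 9·66
1 = −9·236 + 25·85
So 85·25 ≡ 1 (mod 236).

25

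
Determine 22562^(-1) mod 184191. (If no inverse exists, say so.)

79409

Extended Euclidean algorithm:
184191 = 8*22562 + 3695
22562 = 6*3695 + 392
3695 = 9*392 + 167
392 = 2*167 + 58
167 = 2*58 + 51
58 = 1*51 + 7
51 = 7*7 + 2
7 = 3*2 + 1
2 = 2*1 + 0
gcd = 1, so the inverse exists. Back-substitute:
1 = 7 − 3·2
1 = −3·51 + 22·7
1 = 22·58 − 25·51
1 = −25·167 + 72·58
1 = 72·392 − 169·167
1 = −169·3695 + 1593·392
1 = 1593·22562 − 9727·3695
1 = −9727·184191 + 79409·22562
So 22562·79409 ≡ 1 (mod 184191).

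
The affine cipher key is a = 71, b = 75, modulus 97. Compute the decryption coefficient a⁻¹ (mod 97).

gcd(97, 71) by repeated division:
97 = 1*71 + 26
71 = 2*26 + 19
26 = 1*19 + 7
19 = 2*7 + 5
7 = 1*5 + 2
5 = 2*2 + 1
2 = 2*1 + 0
The gcd is 1. Working backward:
1 = 5 − 2·2
1 = −2·7 + 3·5
1 = 3·19 − 8·7
1 = −8·26 + 11·19
1 = 11·71 − 30·26
1 = −30·97 + 41·71
So 71·41 ≡ 1 (mod 97).

41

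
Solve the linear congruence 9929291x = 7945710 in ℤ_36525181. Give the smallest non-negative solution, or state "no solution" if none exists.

First find gcd(9929291, 36525181):
36525181 = 3*9929291 + 6737308
9929291 = 1*6737308 + 3191983
6737308 = 2*3191983 + 353342
3191983 = 9*353342 + 11905
353342 = 29*11905 + 8097
11905 = 1*8097 + 3808
8097 = 2*3808 + 481
3808 = 7*481 + 441
481 = 1*441 + 40
441 = 11*40 + 1
40 = 40*1 + 0
gcd = 1, so a unique solution mod 36525181 exists.
Back-substitute for the Bézout coefficients:
1 = 441 − 11·40
1 = −11·481 + 12·441
1 = 12·3808 − 95·481
1 = −95·8097 + 202·3808
1 = 202·11905 − 297·8097
1 = −297·353342 + 8815·11905
1 = 8815·3191983 − 79632·353342
1 = −79632·6737308 + 168079·3191983
1 = 168079·9929291 − 247711·6737308
1 = −247711·36525181 + 911212·9929291
So 9929291·(911212) ≡ 1 (mod 36525181), giving 9929291⁻¹ ≡ 911212.
x ≡ 9929291⁻¹·7945710 ≡ 911212·7945710 ≡ 22296795 (mod 36525181).

22296795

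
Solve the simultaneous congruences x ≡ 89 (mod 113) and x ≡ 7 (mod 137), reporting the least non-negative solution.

Write x = 89 + 113·k. Then 113·k ≡ 7 − 89 ≡ 55 (mod 137).
Need 113⁻¹ mod 137. Extended Euclid on (137, 113):
137 = 1·113 + 24
113 = 4·24 + 17
24 = 1·17 + 7
17 = 2·7 + 3
7 = 2·3 + 1
3 = 3·1 + 0
Back-substitute:
1 = 7 − 2·3
1 = −2·17 + 5·7
1 = 5·24 − 7·17
1 = −7·113 + 33·24
1 = 33·137 − 40·113
113⁻¹ ≡ 97 (mod 137), so k ≡ 97·55 ≡ 129 (mod 137).
x = 89 + 113·129 = 14666.

14666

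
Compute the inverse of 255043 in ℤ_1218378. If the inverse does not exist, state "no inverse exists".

295543

gcd(1218378, 255043) by repeated division:
1218378 = 4·255043 + 198206
255043 = 1·198206 + 56837
198206 = 3·56837 + 27695
56837 = 2·27695 + 1447
27695 = 19·1447 + 202
1447 = 7·202 + 33
202 = 6·33 + 4
33 = 8·4 + 1
4 = 4·1 + 0
The gcd is 1. Working backward:
1 = 33 − 8·4
1 = −8·202 + 49·33
1 = 49·1447 − 351·202
1 = −351·27695 + 6718·1447
1 = 6718·56837 − 13787·27695
1 = −13787·198206 + 48079·56837
1 = 48079·255043 − 61866·198206
1 = −61866·1218378 + 295543·255043
So 255043·295543 ≡ 1 (mod 1218378).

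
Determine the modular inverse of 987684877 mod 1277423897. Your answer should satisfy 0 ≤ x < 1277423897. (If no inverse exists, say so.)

Extended Euclidean algorithm:
1277423897 = 1·987684877 + 289739020
987684877 = 3·289739020 + 118467817
289739020 = 2·118467817 + 52803386
118467817 = 2·52803386 + 12861045
52803386 = 4·12861045 + 1359206
12861045 = 9·1359206 + 628191
1359206 = 2·628191 + 102824
628191 = 6·102824 + 11247
102824 = 9·11247 + 1601
11247 = 7·1601 + 40
1601 = 40·40 + 1
40 = 40·1 + 0
The gcd is 1. Working backward:
1 = 1601 − 40·40
1 = −40·11247 + 281·1601
1 = 281·102824 − 2569·11247
1 = −2569·628191 + 15695·102824
1 = 15695·1359206 − 33959·628191
1 = −33959·12861045 + 321326·1359206
1 = 321326·52803386 − 1319263·12861045
1 = −1319263·118467817 + 2959852·52803386
1 = 2959852·289739020 − 7238967·118467817
1 = −7238967·987684877 + 24676753·289739020
1 = 24676753·1277423897 − 31915720·987684877
Hence 987684877⁻¹ ≡ -31915720 ≡ 1245508177 (mod 1277423897).

1245508177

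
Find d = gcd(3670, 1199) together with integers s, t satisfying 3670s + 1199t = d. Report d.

1

Repeated division:
3670 = 3×1199 + 73
1199 = 16×73 + 31
73 = 2×31 + 11
31 = 2×11 + 9
11 = 1×9 + 2
9 = 4×2 + 1
2 = 2×1 + 0
gcd(3670, 1199) = 1.
Working backward:
1 = 9 − 4·2
1 = −4·11 + 5·9
1 = 5·31 − 14·11
1 = −14·73 + 33·31
1 = 33·1199 − 542·73
1 = −542·3670 + 1659·1199
So 1 = (-542)·3670 + (1659)·1199.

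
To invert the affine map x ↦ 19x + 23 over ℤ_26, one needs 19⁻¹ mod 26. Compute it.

11

Extended Euclidean algorithm:
26 = 1·19 + 7
19 = 2·7 + 5
7 = 1·5 + 2
5 = 2·2 + 1
2 = 2·1 + 0
Since gcd(19, 26) = 1, back-substitute to write 1 as a combination:
1 = 5 − 2·2
1 = −2·7 + 3·5
1 = 3·19 − 8·7
1 = −8·26 + 11·19
So 19·11 ≡ 1 (mod 26).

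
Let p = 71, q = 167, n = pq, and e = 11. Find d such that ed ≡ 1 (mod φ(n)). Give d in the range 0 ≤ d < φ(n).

φ(n) = (p−1)(q−1) = 70·166 = 11620.
Need d with 11·d ≡ 1 (mod 11620). Apply the extended Euclidean algorithm:
11620 = 1056·11 + 4
11 = 2·4 + 3
4 = 1·3 + 1
3 = 3·1 + 0
Back-substitute:
1 = 4 − 3
1 = −11 + 3·4
1 = 3·11620 − 3169·11
So 11·(-3169) ≡ 1 (mod 11620), hence d ≡ -3169 ≡ 8451 (mod 11620).

8451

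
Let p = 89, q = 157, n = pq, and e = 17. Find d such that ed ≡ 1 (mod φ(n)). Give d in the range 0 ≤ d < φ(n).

12113

φ(n) = (p−1)(q−1) = 88·156 = 13728.
Need d with 17·d ≡ 1 (mod 13728). Apply the extended Euclidean algorithm:
13728 = 807·17 + 9
17 = 1·9 + 8
9 = 1·8 + 1
8 = 8·1 + 0
Back-substitute:
1 = 9 − 8
1 = −17 + 2·9
1 = 2·13728 − 1615·17
So 17·(-1615) ≡ 1 (mod 13728), hence d ≡ -1615 ≡ 12113 (mod 13728).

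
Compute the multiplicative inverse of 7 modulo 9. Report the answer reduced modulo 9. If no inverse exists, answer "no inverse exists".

4

gcd(9, 7) by repeated division:
9 = 1×7 + 2
7 = 3×2 + 1
2 = 2×1 + 0
The gcd is 1. Working backward:
1 = 7 − 3·2
1 = −3·9 + 4·7
So 7·4 ≡ 1 (mod 9).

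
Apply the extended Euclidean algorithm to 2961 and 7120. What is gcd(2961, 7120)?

Repeated division:
7120 = 2×2961 + 1198
2961 = 2×1198 + 565
1198 = 2×565 + 68
565 = 8×68 + 21
68 = 3×21 + 5
21 = 4×5 + 1
5 = 5×1 + 0
gcd(2961, 7120) = 1.
Back-substituting:
1 = 21 − 4·5
1 = −4·68 + 13·21
1 = 13·565 − 108·68
1 = −108·1198 + 229·565
1 = 229·2961 − 566·1198
1 = −566·7120 + 1361·2961
So 1 = (-566)·7120 + (1361)·2961.

1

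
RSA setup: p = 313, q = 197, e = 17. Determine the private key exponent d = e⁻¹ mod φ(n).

39569

φ(n) = (p−1)(q−1) = 312·196 = 61152.
Need d with 17·d ≡ 1 (mod 61152). Apply the extended Euclidean algorithm:
61152 = 3597×17 + 3
17 = 5×3 + 2
3 = 1×2 + 1
2 = 2×1 + 0
Back-substitute:
1 = 3 − 2
1 = −17 + 6·3
1 = 6·61152 − 21583·17
So 17·(-21583) ≡ 1 (mod 61152), hence d ≡ -21583 ≡ 39569 (mod 61152).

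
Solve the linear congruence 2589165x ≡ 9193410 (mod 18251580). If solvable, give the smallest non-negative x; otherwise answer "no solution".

1073606

First find gcd(2589165, 18251580):
18251580 = 7·2589165 + 127425
2589165 = 20·127425 + 40665
127425 = 3·40665 + 5430
40665 = 7·5430 + 2655
5430 = 2·2655 + 120
2655 = 22·120 + 15
120 = 8·15 + 0
gcd = 15 and 15 | 9193410, so solutions exist. Divide through by 15: 172611x ≡ 612894 (mod 1216772).
Now find 172611⁻¹ mod 1216772:
1216772 = 7*172611 + 8495
172611 = 20*8495 + 2711
8495 = 3*2711 + 362
2711 = 7*362 + 177
362 = 2*177 + 8
177 = 22*8 + 1
8 = 8*1 + 0
Back-substitute:
1 = 177 − 22·8
1 = −22·362 + 45·177
1 = 45·2711 − 337·362
1 = −337·8495 + 1056·2711
1 = 1056·172611 − 21457·8495
1 = −21457·1216772 + 151255·172611
So 172611⁻¹ ≡ 151255 (mod 1216772).
Then x ≡ 151255·612894 ≡ 1073606 (mod 1216772); the smallest non-negative solution is x = 1073606.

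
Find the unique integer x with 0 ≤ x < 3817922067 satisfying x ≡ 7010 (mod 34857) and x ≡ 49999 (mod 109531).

2860233002

Write x = 7010 + 34857·k. Then 34857·k ≡ 49999 − 7010 ≡ 42989 (mod 109531).
Need 34857⁻¹ mod 109531. Extended Euclid on (109531, 34857):
109531 = 3·34857 + 4960
34857 = 7·4960 + 137
4960 = 36·137 + 28
137 = 4·28 + 25
28 = 1·25 + 3
25 = 8·3 + 1
3 = 3·1 + 0
Back-substitute:
1 = 25 − 8·3
1 = −8·28 + 9·25
1 = 9·137 − 44·28
1 = −44·4960 + 1593·137
1 = 1593·34857 − 11195·4960
1 = −11195·109531 + 35178·34857
34857⁻¹ ≡ 35178 (mod 109531), so k ≡ 35178·42989 ≡ 82056 (mod 109531).
x = 7010 + 34857·82056 = 2860233002.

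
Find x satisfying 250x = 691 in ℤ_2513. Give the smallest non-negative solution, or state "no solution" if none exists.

First find gcd(250, 2513):
2513 = 10*250 + 13
250 = 19*13 + 3
13 = 4*3 + 1
3 = 3*1 + 0
gcd = 1, so a unique solution mod 2513 exists.
Back-substitute for the Bézout coefficients:
1 = 13 − 4·3
1 = −4·250 + 77·13
1 = 77·2513 − 774·250
So 250·(-774) ≡ 1 (mod 2513), giving 250⁻¹ ≡ 1739.
x ≡ 250⁻¹·691 ≡ 1739·691 ≡ 435 (mod 2513).

435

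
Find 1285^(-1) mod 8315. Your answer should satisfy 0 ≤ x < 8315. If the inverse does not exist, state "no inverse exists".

Compute gcd(1285, 8315):
8315 = 6*1285 + 605
1285 = 2*605 + 75
605 = 8*75 + 5
75 = 15*5 + 0
The gcd is 5, not 1, hence no inverse exists.

no inverse exists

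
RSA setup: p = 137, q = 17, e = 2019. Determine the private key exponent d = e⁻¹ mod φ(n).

φ(n) = (p−1)(q−1) = 136·16 = 2176.
Need d with 2019·d ≡ 1 (mod 2176). Apply the extended Euclidean algorithm:
2176 = 1×2019 + 157
2019 = 12×157 + 135
157 = 1×135 + 22
135 = 6×22 + 3
22 = 7×3 + 1
3 = 3×1 + 0
Back-substitute:
1 = 22 − 7·3
1 = −7·135 + 43·22
1 = 43·157 − 50·135
1 = −50·2019 + 643·157
1 = 643·2176 − 693·2019
So 2019·(-693) ≡ 1 (mod 2176), hence d ≡ -693 ≡ 1483 (mod 2176).

1483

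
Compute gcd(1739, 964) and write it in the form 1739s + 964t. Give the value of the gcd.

Repeated division:
1739 = 1·964 + 775
964 = 1·775 + 189
775 = 4·189 + 19
189 = 9·19 + 18
19 = 1·18 + 1
18 = 18·1 + 0
gcd(1739, 964) = 1.
Express as a combination:
1 = 19 − 18
1 = −189 + 10·19
1 = 10·775 − 41·189
1 = −41·964 + 51·775
1 = 51·1739 − 92·964
So 1 = (51)·1739 + (-92)·964.

1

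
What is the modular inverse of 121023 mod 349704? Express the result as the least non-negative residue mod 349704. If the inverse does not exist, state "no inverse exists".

no inverse exists

Compute gcd(121023, 349704):
349704 = 2*121023 + 107658
121023 = 1*107658 + 13365
107658 = 8*13365 + 738
13365 = 18*738 + 81
738 = 9*81 + 9
81 = 9*9 + 0
gcd(121023, 349704) = 9 ≠ 1, so 121023 has no multiplicative inverse modulo 349704.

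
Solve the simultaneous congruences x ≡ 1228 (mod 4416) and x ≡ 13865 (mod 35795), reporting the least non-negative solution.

Write x = 1228 + 4416·k. Then 4416·k ≡ 13865 − 1228 ≡ 12637 (mod 35795).
Need 4416⁻¹ mod 35795. Extended Euclid on (35795, 4416):
35795 = 8·4416 + 467
4416 = 9·467 + 213
467 = 2·213 + 41
213 = 5·41 + 8
41 = 5·8 + 1
8 = 8·1 + 0
Back-substitute:
1 = 41 − 5·8
1 = −5·213 + 26·41
1 = 26·467 − 57·213
1 = −57·4416 + 539·467
1 = 539·35795 − 4369·4416
4416⁻¹ ≡ 31426 (mod 35795), so k ≡ 31426·12637 ≡ 20632 (mod 35795).
x = 1228 + 4416·20632 = 91112140.

91112140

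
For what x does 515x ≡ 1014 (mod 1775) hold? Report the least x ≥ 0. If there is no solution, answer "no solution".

no solution

gcd(515, 1775):
1775 = 3*515 + 230
515 = 2*230 + 55
230 = 4*55 + 10
55 = 5*10 + 5
10 = 2*5 + 0
gcd = 5, but 5 ∤ 1014, so the congruence has no solution.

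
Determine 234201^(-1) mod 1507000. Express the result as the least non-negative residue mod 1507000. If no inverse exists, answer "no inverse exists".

no inverse exists

Euclidean algorithm on 1507000, 234201:
1507000 = 6·234201 + 101794
234201 = 2·101794 + 30613
101794 = 3·30613 + 9955
30613 = 3·9955 + 748
9955 = 13·748 + 231
748 = 3·231 + 55
231 = 4·55 + 11
55 = 5·11 + 0
The gcd is 11, not 1, hence no inverse exists.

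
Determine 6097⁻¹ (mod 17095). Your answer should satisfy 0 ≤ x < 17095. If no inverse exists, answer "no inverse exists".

no inverse exists

Compute gcd(6097, 17095):
17095 = 2*6097 + 4901
6097 = 1*4901 + 1196
4901 = 4*1196 + 117
1196 = 10*117 + 26
117 = 4*26 + 13
26 = 2*13 + 0
gcd(6097, 17095) = 13 ≠ 1, so 6097 has no multiplicative inverse modulo 17095.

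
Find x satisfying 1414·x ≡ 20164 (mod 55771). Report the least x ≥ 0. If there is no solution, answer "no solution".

54602

First find gcd(1414, 55771):
55771 = 39·1414 + 625
1414 = 2·625 + 164
625 = 3·164 + 133
164 = 1·133 + 31
133 = 4·31 + 9
31 = 3·9 + 4
9 = 2·4 + 1
4 = 4·1 + 0
gcd = 1, so a unique solution mod 55771 exists.
Back-substitute for the Bézout coefficients:
1 = 9 − 2·4
1 = −2·31 + 7·9
1 = 7·133 − 30·31
1 = −30·164 + 37·133
1 = 37·625 − 141·164
1 = −141·1414 + 319·625
1 = 319·55771 − 12582·1414
So 1414·(-12582) ≡ 1 (mod 55771), giving 1414⁻¹ ≡ 43189.
x ≡ 1414⁻¹·20164 ≡ 43189·20164 ≡ 54602 (mod 55771).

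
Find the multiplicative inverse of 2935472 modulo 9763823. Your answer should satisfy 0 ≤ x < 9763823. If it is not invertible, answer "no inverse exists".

4210804

Run Euclid on (9763823, 2935472):
9763823 = 3*2935472 + 957407
2935472 = 3*957407 + 63251
957407 = 15*63251 + 8642
63251 = 7*8642 + 2757
8642 = 3*2757 + 371
2757 = 7*371 + 160
371 = 2*160 + 51
160 = 3*51 + 7
51 = 7*7 + 2
7 = 3*2 + 1
2 = 2*1 + 0
gcd = 1, so the inverse exists. Back-substitute:
1 = 7 − 3·2
1 = −3·51 + 22·7
1 = 22·160 − 69·51
1 = −69·371 + 160·160
1 = 160·2757 − 1189·371
1 = −1189·8642 + 3727·2757
1 = 3727·63251 − 27278·8642
1 = −27278·957407 + 412897·63251
1 = 412897·2935472 − 1265969·957407
1 = −1265969·9763823 + 4210804·2935472
So 2935472·4210804 ≡ 1 (mod 9763823).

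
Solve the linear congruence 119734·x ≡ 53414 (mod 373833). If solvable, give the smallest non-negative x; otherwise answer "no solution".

213440

First find gcd(119734, 373833):
373833 = 3·119734 + 14631
119734 = 8·14631 + 2686
14631 = 5·2686 + 1201
2686 = 2·1201 + 284
1201 = 4·284 + 65
284 = 4·65 + 24
65 = 2·24 + 17
24 = 1·17 + 7
17 = 2·7 + 3
7 = 2·3 + 1
3 = 3·1 + 0
gcd = 1, so a unique solution mod 373833 exists.
Back-substitute for the Bézout coefficients:
1 = 7 − 2·3
1 = −2·17 + 5·7
1 = 5·24 − 7·17
1 = −7·65 + 19·24
1 = 19·284 − 83·65
1 = −83·1201 + 351·284
1 = 351·2686 − 785·1201
1 = −785·14631 + 4276·2686
1 = 4276·119734 − 34993·14631
1 = −34993·373833 + 109255·119734
So 119734·(109255) ≡ 1 (mod 373833), giving 119734⁻¹ ≡ 109255.
x ≡ 119734⁻¹·53414 ≡ 109255·53414 ≡ 213440 (mod 373833).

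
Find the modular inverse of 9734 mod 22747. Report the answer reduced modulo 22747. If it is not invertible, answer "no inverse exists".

Apply the Euclidean algorithm to 22747 and 9734:
22747 = 2×9734 + 3279
9734 = 2×3279 + 3176
3279 = 1×3176 + 103
3176 = 30×103 + 86
103 = 1×86 + 17
86 = 5×17 + 1
17 = 17×1 + 0
The gcd is 1. Working backward:
1 = 86 − 5·17
1 = −5·103 + 6·86
1 = 6·3176 − 185·103
1 = −185·3279 + 191·3176
1 = 191·9734 − 567·3279
1 = −567·22747 + 1325·9734
So 9734·1325 ≡ 1 (mod 22747).

1325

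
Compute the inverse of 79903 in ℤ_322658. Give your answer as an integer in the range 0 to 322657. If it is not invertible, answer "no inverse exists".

gcd(322658, 79903) by repeated division:
322658 = 4·79903 + 3046
79903 = 26·3046 + 707
3046 = 4·707 + 218
707 = 3·218 + 53
218 = 4·53 + 6
53 = 8·6 + 5
6 = 1·5 + 1
5 = 5·1 + 0
Since gcd(79903, 322658) = 1, back-substitute to write 1 as a combination:
1 = 6 − 5
1 = −53 + 9·6
1 = 9·218 − 37·53
1 = −37·707 + 120·218
1 = 120·3046 − 517·707
1 = −517·79903 + 13562·3046
1 = 13562·322658 − 54765·79903
Thus 79903·(-54765) ≡ 1 (mod 322658); reducing, -54765 mod 322658 = 267893.

267893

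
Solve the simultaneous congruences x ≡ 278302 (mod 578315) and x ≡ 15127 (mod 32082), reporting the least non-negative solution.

8045218267

Write x = 278302 + 578315·k. Then 578315·k ≡ 15127 − 278302 ≡ 25563 (mod 32082).
Need 578315⁻¹ mod 32082. Extended Euclid on (32082, 839):
32082 = 38·839 + 200
839 = 4·200 + 39
200 = 5·39 + 5
39 = 7·5 + 4
5 = 1·4 + 1
4 = 4·1 + 0
Back-substitute:
1 = 5 − 4
1 = −39 + 8·5
1 = 8·200 − 41·39
1 = −41·839 + 172·200
1 = 172·32082 − 6577·839
578315⁻¹ ≡ 25505 (mod 32082), so k ≡ 25505·25563 ≡ 13911 (mod 32082).
x = 278302 + 578315·13911 = 8045218267.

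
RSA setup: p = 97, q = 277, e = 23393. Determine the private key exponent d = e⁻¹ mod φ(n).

24737

φ(n) = (p−1)(q−1) = 96·276 = 26496.
Need d with 23393·d ≡ 1 (mod 26496). Apply the extended Euclidean algorithm:
26496 = 1·23393 + 3103
23393 = 7·3103 + 1672
3103 = 1·1672 + 1431
1672 = 1·1431 + 241
1431 = 5·241 + 226
241 = 1·226 + 15
226 = 15·15 + 1
15 = 15·1 + 0
Back-substitute:
1 = 226 − 15·15
1 = −15·241 + 16·226
1 = 16·1431 − 95·241
1 = −95·1672 + 111·1431
1 = 111·3103 − 206·1672
1 = −206·23393 + 1553·3103
1 = 1553·26496 − 1759·23393
So 23393·(-1759) ≡ 1 (mod 26496), hence d ≡ -1759 ≡ 24737 (mod 26496).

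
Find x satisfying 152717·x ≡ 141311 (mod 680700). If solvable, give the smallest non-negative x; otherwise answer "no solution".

First find gcd(152717, 680700):
680700 = 4*152717 + 69832
152717 = 2*69832 + 13053
69832 = 5*13053 + 4567
13053 = 2*4567 + 3919
4567 = 1*3919 + 648
3919 = 6*648 + 31
648 = 20*31 + 28
31 = 1*28 + 3
28 = 9*3 + 1
3 = 3*1 + 0
gcd = 1, so a unique solution mod 680700 exists.
Back-substitute for the Bézout coefficients:
1 = 28 − 9·3
1 = −9·31 + 10·28
1 = 10·648 − 209·31
1 = −209·3919 + 1264·648
1 = 1264·4567 − 1473·3919
1 = −1473·13053 + 4210·4567
1 = 4210·69832 − 22523·13053
1 = −22523·152717 + 49256·69832
1 = 49256·680700 − 219547·152717
So 152717·(-219547) ≡ 1 (mod 680700), giving 152717⁻¹ ≡ 461153.
x ≡ 152717⁻¹·141311 ≡ 461153·141311 ≡ 538483 (mod 680700).

538483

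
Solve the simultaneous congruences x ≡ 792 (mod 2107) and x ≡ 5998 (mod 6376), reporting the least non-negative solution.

Write x = 792 + 2107·k. Then 2107·k ≡ 5998 − 792 ≡ 5206 (mod 6376).
Need 2107⁻¹ mod 6376. Extended Euclid on (6376, 2107):
6376 = 3×2107 + 55
2107 = 38×55 + 17
55 = 3×17 + 4
17 = 4×4 + 1
4 = 4×1 + 0
Back-substitute:
1 = 17 − 4·4
1 = −4·55 + 13·17
1 = 13·2107 − 498·55
1 = −498·6376 + 1507·2107
2107⁻¹ ≡ 1507 (mod 6376), so k ≡ 1507·5206 ≡ 2962 (mod 6376).
x = 792 + 2107·2962 = 6241726.

6241726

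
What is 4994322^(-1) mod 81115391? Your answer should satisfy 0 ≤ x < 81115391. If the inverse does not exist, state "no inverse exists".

61339665

Apply the Euclidean algorithm to 81115391 and 4994322:
81115391 = 16×4994322 + 1206239
4994322 = 4×1206239 + 169366
1206239 = 7×169366 + 20677
169366 = 8×20677 + 3950
20677 = 5×3950 + 927
3950 = 4×927 + 242
927 = 3×242 + 201
242 = 1×201 + 41
201 = 4×41 + 37
41 = 1×37 + 4
37 = 9×4 + 1
4 = 4×1 + 0
Since gcd(4994322, 81115391) = 1, back-substitute to write 1 as a combination:
1 = 37 − 9·4
1 = −9·41 + 10·37
1 = 10·201 − 49·41
1 = −49·242 + 59·201
1 = 59·927 − 226·242
1 = −226·3950 + 963·927
1 = 963·20677 − 5041·3950
1 = −5041·169366 + 41291·20677
1 = 41291·1206239 − 294078·169366
1 = −294078·4994322 + 1217603·1206239
1 = 1217603·81115391 − 19775726·4994322
So 4994322·(-19775726) ≡ 1 (mod 81115391), and -19775726 ≡ 61339665 (mod 81115391).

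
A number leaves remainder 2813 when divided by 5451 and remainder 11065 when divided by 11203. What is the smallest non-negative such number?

Write x = 2813 + 5451·k. Then 5451·k ≡ 11065 − 2813 ≡ 8252 (mod 11203).
Need 5451⁻¹ mod 11203. Extended Euclid on (11203, 5451):
11203 = 2*5451 + 301
5451 = 18*301 + 33
301 = 9*33 + 4
33 = 8*4 + 1
4 = 4*1 + 0
Back-substitute:
1 = 33 − 8·4
1 = −8·301 + 73·33
1 = 73·5451 − 1322·301
1 = −1322·11203 + 2717·5451
5451⁻¹ ≡ 2717 (mod 11203), so k ≡ 2717·8252 ≡ 3481 (mod 11203).
x = 2813 + 5451·3481 = 18977744.

18977744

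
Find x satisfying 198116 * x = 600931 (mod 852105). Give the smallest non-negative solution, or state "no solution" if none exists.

669731

First find gcd(198116, 852105):
852105 = 4*198116 + 59641
198116 = 3*59641 + 19193
59641 = 3*19193 + 2062
19193 = 9*2062 + 635
2062 = 3*635 + 157
635 = 4*157 + 7
157 = 22*7 + 3
7 = 2*3 + 1
3 = 3*1 + 0
gcd = 1, so a unique solution mod 852105 exists.
Back-substitute for the Bézout coefficients:
1 = 7 − 2·3
1 = −2·157 + 45·7
1 = 45·635 − 182·157
1 = −182·2062 + 591·635
1 = 591·19193 − 5501·2062
1 = −5501·59641 + 17094·19193
1 = 17094·198116 − 56783·59641
1 = −56783·852105 + 244226·198116
So 198116·(244226) ≡ 1 (mod 852105), giving 198116⁻¹ ≡ 244226.
x ≡ 198116⁻¹·600931 ≡ 244226·600931 ≡ 669731 (mod 852105).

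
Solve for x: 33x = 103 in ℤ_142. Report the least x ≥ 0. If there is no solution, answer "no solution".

First find gcd(33, 142):
142 = 4·33 + 10
33 = 3·10 + 3
10 = 3·3 + 1
3 = 3·1 + 0
gcd = 1, so a unique solution mod 142 exists.
Back-substitute for the Bézout coefficients:
1 = 10 − 3·3
1 = −3·33 + 10·10
1 = 10·142 − 43·33
So 33·(-43) ≡ 1 (mod 142), giving 33⁻¹ ≡ 99.
x ≡ 33⁻¹·103 ≡ 99·103 ≡ 115 (mod 142).

115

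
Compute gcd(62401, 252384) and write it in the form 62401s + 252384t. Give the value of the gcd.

1

Euclidean algorithm:
252384 = 4*62401 + 2780
62401 = 22*2780 + 1241
2780 = 2*1241 + 298
1241 = 4*298 + 49
298 = 6*49 + 4
49 = 12*4 + 1
4 = 4*1 + 0
gcd(62401, 252384) = 1.
Express as a combination:
1 = 49 − 12·4
1 = −12·298 + 73·49
1 = 73·1241 − 304·298
1 = −304·2780 + 681·1241
1 = 681·62401 − 15286·2780
1 = −15286·252384 + 61825·62401
So 1 = (-15286)·252384 + (61825)·62401.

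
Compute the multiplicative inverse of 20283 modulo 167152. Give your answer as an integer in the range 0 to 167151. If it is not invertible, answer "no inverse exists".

Apply the Euclidean algorithm to 167152 and 20283:
167152 = 8*20283 + 4888
20283 = 4*4888 + 731
4888 = 6*731 + 502
731 = 1*502 + 229
502 = 2*229 + 44
229 = 5*44 + 9
44 = 4*9 + 8
9 = 1*8 + 1
8 = 8*1 + 0
Since gcd(20283, 167152) = 1, back-substitute to write 1 as a combination:
1 = 9 − 8
1 = −44 + 5·9
1 = 5·229 − 26·44
1 = −26·502 + 57·229
1 = 57·731 − 83·502
1 = −83·4888 + 555·731
1 = 555·20283 − 2303·4888
1 = −2303·167152 + 18979·20283
So 20283·18979 ≡ 1 (mod 167152).

18979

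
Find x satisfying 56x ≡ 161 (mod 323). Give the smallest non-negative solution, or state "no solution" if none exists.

First find gcd(56, 323):
323 = 5×56 + 43
56 = 1×43 + 13
43 = 3×13 + 4
13 = 3×4 + 1
4 = 4×1 + 0
gcd = 1, so a unique solution mod 323 exists.
Back-substitute for the Bézout coefficients:
1 = 13 − 3·4
1 = −3·43 + 10·13
1 = 10·56 − 13·43
1 = −13·323 + 75·56
So 56·(75) ≡ 1 (mod 323), giving 56⁻¹ ≡ 75.
x ≡ 56⁻¹·161 ≡ 75·161 ≡ 124 (mod 323).

124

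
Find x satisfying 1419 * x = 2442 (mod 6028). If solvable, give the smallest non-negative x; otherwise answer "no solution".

486

First find gcd(1419, 6028):
6028 = 4×1419 + 352
1419 = 4×352 + 11
352 = 32×11 + 0
gcd = 11 and 11 | 2442, so solutions exist. Divide through by 11: 129x ≡ 222 (mod 548).
Now find 129⁻¹ mod 548:
548 = 4×129 + 32
129 = 4×32 + 1
32 = 32×1 + 0
Back-substitute:
1 = 129 − 4·32
1 = −4·548 + 17·129
So 129⁻¹ ≡ 17 (mod 548).
Then x ≡ 17·222 ≡ 486 (mod 548); the smallest non-negative solution is x = 486.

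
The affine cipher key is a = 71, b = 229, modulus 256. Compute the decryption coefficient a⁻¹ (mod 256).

119

Apply the Euclidean algorithm to 256 and 71:
256 = 3*71 + 43
71 = 1*43 + 28
43 = 1*28 + 15
28 = 1*15 + 13
15 = 1*13 + 2
13 = 6*2 + 1
2 = 2*1 + 0
gcd = 1, so the inverse exists. Back-substitute:
1 = 13 − 6·2
1 = −6·15 + 7·13
1 = 7·28 − 13·15
1 = −13·43 + 20·28
1 = 20·71 − 33·43
1 = −33·256 + 119·71
So 71·119 ≡ 1 (mod 256).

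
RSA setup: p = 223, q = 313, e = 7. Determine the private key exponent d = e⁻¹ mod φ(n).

φ(n) = (p−1)(q−1) = 222·312 = 69264.
Need d with 7·d ≡ 1 (mod 69264). Apply the extended Euclidean algorithm:
69264 = 9894×7 + 6
7 = 1×6 + 1
6 = 6×1 + 0
Back-substitute:
1 = 7 − 6
1 = −69264 + 9895·7
So 7·9895 ≡ 1 (mod 69264), hence d = 9895.

9895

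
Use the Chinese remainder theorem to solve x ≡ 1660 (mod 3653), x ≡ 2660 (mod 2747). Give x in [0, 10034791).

315818

Write x = 1660 + 3653·k. Then 3653·k ≡ 2660 − 1660 ≡ 1000 (mod 2747).
Need 3653⁻¹ mod 2747. Extended Euclid on (2747, 906):
2747 = 3×906 + 29
906 = 31×29 + 7
29 = 4×7 + 1
7 = 7×1 + 0
Back-substitute:
1 = 29 − 4·7
1 = −4·906 + 125·29
1 = 125·2747 − 379·906
3653⁻¹ ≡ 2368 (mod 2747), so k ≡ 2368·1000 ≡ 86 (mod 2747).
x = 1660 + 3653·86 = 315818.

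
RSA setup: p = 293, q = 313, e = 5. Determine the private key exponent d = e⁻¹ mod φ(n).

φ(n) = (p−1)(q−1) = 292·312 = 91104.
Need d with 5·d ≡ 1 (mod 91104). Apply the extended Euclidean algorithm:
91104 = 18220×5 + 4
5 = 1×4 + 1
4 = 4×1 + 0
Back-substitute:
1 = 5 − 4
1 = −91104 + 18221·5
So 5·18221 ≡ 1 (mod 91104), hence d = 18221.

18221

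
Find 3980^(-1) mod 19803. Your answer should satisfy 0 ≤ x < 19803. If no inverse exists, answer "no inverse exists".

6533

Apply the Euclidean algorithm to 19803 and 3980:
19803 = 4·3980 + 3883
3980 = 1·3883 + 97
3883 = 40·97 + 3
97 = 32·3 + 1
3 = 3·1 + 0
The gcd is 1. Working backward:
1 = 97 − 32·3
1 = −32·3883 + 1281·97
1 = 1281·3980 − 1313·3883
1 = −1313·19803 + 6533·3980
So 3980·6533 ≡ 1 (mod 19803).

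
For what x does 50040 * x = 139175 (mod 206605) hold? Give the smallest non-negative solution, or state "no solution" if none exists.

First find gcd(50040, 206605):
206605 = 4*50040 + 6445
50040 = 7*6445 + 4925
6445 = 1*4925 + 1520
4925 = 3*1520 + 365
1520 = 4*365 + 60
365 = 6*60 + 5
60 = 12*5 + 0
gcd = 5 and 5 | 139175, so solutions exist. Divide through by 5: 10008x ≡ 27835 (mod 41321).
Now find 10008⁻¹ mod 41321:
41321 = 4*10008 + 1289
10008 = 7*1289 + 985
1289 = 1*985 + 304
985 = 3*304 + 73
304 = 4*73 + 12
73 = 6*12 + 1
12 = 12*1 + 0
Back-substitute:
1 = 73 − 6·12
1 = −6·304 + 25·73
1 = 25·985 − 81·304
1 = −81·1289 + 106·985
1 = 106·10008 − 823·1289
1 = −823·41321 + 3398·10008
So 10008⁻¹ ≡ 3398 (mod 41321).
Then x ≡ 3398·27835 ≡ 40882 (mod 41321); the smallest non-negative solution is x = 40882.

40882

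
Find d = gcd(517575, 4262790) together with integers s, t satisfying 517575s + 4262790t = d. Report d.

15

Euclidean algorithm:
4262790 = 8×517575 + 122190
517575 = 4×122190 + 28815
122190 = 4×28815 + 6930
28815 = 4×6930 + 1095
6930 = 6×1095 + 360
1095 = 3×360 + 15
360 = 24×15 + 0
gcd(517575, 4262790) = 15.
Back-substituting:
15 = 1095 − 3·360
15 = −3·6930 + 19·1095
15 = 19·28815 − 79·6930
15 = −79·122190 + 335·28815
15 = 335·517575 − 1419·122190
15 = −1419·4262790 + 11687·517575
So 15 = (-1419)·4262790 + (11687)·517575.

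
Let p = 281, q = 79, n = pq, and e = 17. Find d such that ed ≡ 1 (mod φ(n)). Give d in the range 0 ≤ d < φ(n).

8993

φ(n) = (p−1)(q−1) = 280·78 = 21840.
Need d with 17·d ≡ 1 (mod 21840). Apply the extended Euclidean algorithm:
21840 = 1284×17 + 12
17 = 1×12 + 5
12 = 2×5 + 2
5 = 2×2 + 1
2 = 2×1 + 0
Back-substitute:
1 = 5 − 2·2
1 = −2·12 + 5·5
1 = 5·17 − 7·12
1 = −7·21840 + 8993·17
So 17·8993 ≡ 1 (mod 21840), hence d = 8993.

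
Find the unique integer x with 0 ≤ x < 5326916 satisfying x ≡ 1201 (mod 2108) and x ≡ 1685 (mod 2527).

62333

Write x = 1201 + 2108·k. Then 2108·k ≡ 1685 − 1201 ≡ 484 (mod 2527).
Need 2108⁻¹ mod 2527. Extended Euclid on (2527, 2108):
2527 = 1×2108 + 419
2108 = 5×419 + 13
419 = 32×13 + 3
13 = 4×3 + 1
3 = 3×1 + 0
Back-substitute:
1 = 13 − 4·3
1 = −4·419 + 129·13
1 = 129·2108 − 649·419
1 = −649·2527 + 778·2108
2108⁻¹ ≡ 778 (mod 2527), so k ≡ 778·484 ≡ 29 (mod 2527).
x = 1201 + 2108·29 = 62333.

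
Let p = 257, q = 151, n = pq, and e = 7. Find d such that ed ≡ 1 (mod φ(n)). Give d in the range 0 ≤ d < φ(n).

21943

φ(n) = (p−1)(q−1) = 256·150 = 38400.
Need d with 7·d ≡ 1 (mod 38400). Apply the extended Euclidean algorithm:
38400 = 5485·7 + 5
7 = 1·5 + 2
5 = 2·2 + 1
2 = 2·1 + 0
Back-substitute:
1 = 5 − 2·2
1 = −2·7 + 3·5
1 = 3·38400 − 16457·7
So 7·(-16457) ≡ 1 (mod 38400), hence d ≡ -16457 ≡ 21943 (mod 38400).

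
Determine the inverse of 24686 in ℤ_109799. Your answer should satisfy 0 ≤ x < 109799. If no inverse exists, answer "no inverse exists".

Extended Euclidean algorithm:
109799 = 4·24686 + 11055
24686 = 2·11055 + 2576
11055 = 4·2576 + 751
2576 = 3·751 + 323
751 = 2·323 + 105
323 = 3·105 + 8
105 = 13·8 + 1
8 = 8·1 + 0
The gcd is 1. Working backward:
1 = 105 − 13·8
1 = −13·323 + 40·105
1 = 40·751 − 93·323
1 = −93·2576 + 319·751
1 = 319·11055 − 1369·2576
1 = −1369·24686 + 3057·11055
1 = 3057·109799 − 13597·24686
Thus 24686·(-13597) ≡ 1 (mod 109799); reducing, -13597 mod 109799 = 96202.

96202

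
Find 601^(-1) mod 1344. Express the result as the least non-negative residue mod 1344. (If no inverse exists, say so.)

Run Euclid on (1344, 601):
1344 = 2·601 + 142
601 = 4·142 + 33
142 = 4·33 + 10
33 = 3·10 + 3
10 = 3·3 + 1
3 = 3·1 + 0
Since gcd(601, 1344) = 1, back-substitute to write 1 as a combination:
1 = 10 − 3·3
1 = −3·33 + 10·10
1 = 10·142 − 43·33
1 = −43·601 + 182·142
1 = 182·1344 − 407·601
Hence 601⁻¹ ≡ -407 ≡ 937 (mod 1344).

937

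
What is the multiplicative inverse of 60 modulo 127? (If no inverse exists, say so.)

36

Run Euclid on (127, 60):
127 = 2×60 + 7
60 = 8×7 + 4
7 = 1×4 + 3
4 = 1×3 + 1
3 = 3×1 + 0
The gcd is 1. Working backward:
1 = 4 − 3
1 = −7 + 2·4
1 = 2·60 − 17·7
1 = −17·127 + 36·60
So 60·36 ≡ 1 (mod 127).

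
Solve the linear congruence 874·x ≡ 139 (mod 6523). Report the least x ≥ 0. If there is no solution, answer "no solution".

3396

First find gcd(874, 6523):
6523 = 7*874 + 405
874 = 2*405 + 64
405 = 6*64 + 21
64 = 3*21 + 1
21 = 21*1 + 0
gcd = 1, so a unique solution mod 6523 exists.
Back-substitute for the Bézout coefficients:
1 = 64 − 3·21
1 = −3·405 + 19·64
1 = 19·874 − 41·405
1 = −41·6523 + 306·874
So 874·(306) ≡ 1 (mod 6523), giving 874⁻¹ ≡ 306.
x ≡ 874⁻¹·139 ≡ 306·139 ≡ 3396 (mod 6523).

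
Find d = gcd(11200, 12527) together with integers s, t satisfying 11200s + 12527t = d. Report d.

Apply Euclid's algorithm to 12527 and 11200:
12527 = 1×11200 + 1327
11200 = 8×1327 + 584
1327 = 2×584 + 159
584 = 3×159 + 107
159 = 1×107 + 52
107 = 2×52 + 3
52 = 17×3 + 1
3 = 3×1 + 0
gcd(11200, 12527) = 1.
Working backward:
1 = 52 − 17·3
1 = −17·107 + 35·52
1 = 35·159 − 52·107
1 = −52·584 + 191·159
1 = 191·1327 − 434·584
1 = −434·11200 + 3663·1327
1 = 3663·12527 − 4097·11200
So 1 = (3663)·12527 + (-4097)·11200.

1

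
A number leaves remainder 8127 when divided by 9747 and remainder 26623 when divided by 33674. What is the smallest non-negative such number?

Write x = 8127 + 9747·k. Then 9747·k ≡ 26623 − 8127 ≡ 18496 (mod 33674).
Need 9747⁻¹ mod 33674. Extended Euclid on (33674, 9747):
33674 = 3·9747 + 4433
9747 = 2·4433 + 881
4433 = 5·881 + 28
881 = 31·28 + 13
28 = 2·13 + 2
13 = 6·2 + 1
2 = 2·1 + 0
Back-substitute:
1 = 13 − 6·2
1 = −6·28 + 13·13
1 = 13·881 − 409·28
1 = −409·4433 + 2058·881
1 = 2058·9747 − 4525·4433
1 = −4525·33674 + 15633·9747
9747⁻¹ ≡ 15633 (mod 33674), so k ≡ 15633·18496 ≡ 23004 (mod 33674).
x = 8127 + 9747·23004 = 224228115.

224228115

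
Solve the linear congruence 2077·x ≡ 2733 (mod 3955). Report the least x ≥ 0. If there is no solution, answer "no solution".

2949

First find gcd(2077, 3955):
3955 = 1×2077 + 1878
2077 = 1×1878 + 199
1878 = 9×199 + 87
199 = 2×87 + 25
87 = 3×25 + 12
25 = 2×12 + 1
12 = 12×1 + 0
gcd = 1, so a unique solution mod 3955 exists.
Back-substitute for the Bézout coefficients:
1 = 25 − 2·12
1 = −2·87 + 7·25
1 = 7·199 − 16·87
1 = −16·1878 + 151·199
1 = 151·2077 − 167·1878
1 = −167·3955 + 318·2077
So 2077·(318) ≡ 1 (mod 3955), giving 2077⁻¹ ≡ 318.
x ≡ 2077⁻¹·2733 ≡ 318·2733 ≡ 2949 (mod 3955).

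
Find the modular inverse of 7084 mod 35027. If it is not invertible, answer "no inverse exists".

Extended Euclidean algorithm:
35027 = 4×7084 + 6691
7084 = 1×6691 + 393
6691 = 17×393 + 10
393 = 39×10 + 3
10 = 3×3 + 1
3 = 3×1 + 0
Since gcd(7084, 35027) = 1, back-substitute to write 1 as a combination:
1 = 10 − 3·3
1 = −3·393 + 118·10
1 = 118·6691 − 2009·393
1 = −2009·7084 + 2127·6691
1 = 2127·35027 − 10517·7084
So 7084·(-10517) ≡ 1 (mod 35027), and -10517 ≡ 24510 (mod 35027).

24510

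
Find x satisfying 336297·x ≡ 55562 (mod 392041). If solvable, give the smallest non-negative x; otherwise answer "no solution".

First find gcd(336297, 392041):
392041 = 1·336297 + 55744
336297 = 6·55744 + 1833
55744 = 30·1833 + 754
1833 = 2·754 + 325
754 = 2·325 + 104
325 = 3·104 + 13
104 = 8·13 + 0
gcd = 13 and 13 | 55562, so solutions exist. Divide through by 13: 25869x ≡ 4274 (mod 30157).
Now find 25869⁻¹ mod 30157:
30157 = 1×25869 + 4288
25869 = 6×4288 + 141
4288 = 30×141 + 58
141 = 2×58 + 25
58 = 2×25 + 8
25 = 3×8 + 1
8 = 8×1 + 0
Back-substitute:
1 = 25 − 3·8
1 = −3·58 + 7·25
1 = 7·141 − 17·58
1 = −17·4288 + 517·141
1 = 517·25869 − 3119·4288
1 = −3119·30157 + 3636·25869
So 25869⁻¹ ≡ 3636 (mod 30157).
Then x ≡ 3636·4274 ≡ 9409 (mod 30157); the smallest non-negative solution is x = 9409.

9409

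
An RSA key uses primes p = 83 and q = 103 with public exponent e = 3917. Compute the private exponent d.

φ(n) = (p−1)(q−1) = 82·102 = 8364.
Need d with 3917·d ≡ 1 (mod 8364). Apply the extended Euclidean algorithm:
8364 = 2·3917 + 530
3917 = 7·530 + 207
530 = 2·207 + 116
207 = 1·116 + 91
116 = 1·91 + 25
91 = 3·25 + 16
25 = 1·16 + 9
16 = 1·9 + 7
9 = 1·7 + 2
7 = 3·2 + 1
2 = 2·1 + 0
Back-substitute:
1 = 7 − 3·2
1 = −3·9 + 4·7
1 = 4·16 − 7·9
1 = −7·25 + 11·16
1 = 11·91 − 40·25
1 = −40·116 + 51·91
1 = 51·207 − 91·116
1 = −91·530 + 233·207
1 = 233·3917 − 1722·530
1 = −1722·8364 + 3677·3917
So 3917·3677 ≡ 1 (mod 8364), hence d = 3677.

3677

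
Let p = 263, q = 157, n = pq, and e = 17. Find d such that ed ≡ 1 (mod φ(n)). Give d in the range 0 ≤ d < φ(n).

φ(n) = (p−1)(q−1) = 262·156 = 40872.
Need d with 17·d ≡ 1 (mod 40872). Apply the extended Euclidean algorithm:
40872 = 2404·17 + 4
17 = 4·4 + 1
4 = 4·1 + 0
Back-substitute:
1 = 17 − 4·4
1 = −4·40872 + 9617·17
So 17·9617 ≡ 1 (mod 40872), hence d = 9617.

9617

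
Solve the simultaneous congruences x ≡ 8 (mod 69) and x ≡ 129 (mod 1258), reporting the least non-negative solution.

17741

Write x = 8 + 69·k. Then 69·k ≡ 129 − 8 ≡ 121 (mod 1258).
Need 69⁻¹ mod 1258. Extended Euclid on (1258, 69):
1258 = 18·69 + 16
69 = 4·16 + 5
16 = 3·5 + 1
5 = 5·1 + 0
Back-substitute:
1 = 16 − 3·5
1 = −3·69 + 13·16
1 = 13·1258 − 237·69
69⁻¹ ≡ 1021 (mod 1258), so k ≡ 1021·121 ≡ 257 (mod 1258).
x = 8 + 69·257 = 17741.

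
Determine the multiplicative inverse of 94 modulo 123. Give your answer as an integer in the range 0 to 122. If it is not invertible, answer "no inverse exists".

Run Euclid on (123, 94):
123 = 1*94 + 29
94 = 3*29 + 7
29 = 4*7 + 1
7 = 7*1 + 0
gcd = 1, so the inverse exists. Back-substitute:
1 = 29 − 4·7
1 = −4·94 + 13·29
1 = 13·123 − 17·94
So 94·(-17) ≡ 1 (mod 123), and -17 ≡ 106 (mod 123).

106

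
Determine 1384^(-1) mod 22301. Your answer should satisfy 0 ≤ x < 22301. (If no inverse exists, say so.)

Apply the Euclidean algorithm to 22301 and 1384:
22301 = 16×1384 + 157
1384 = 8×157 + 128
157 = 1×128 + 29
128 = 4×29 + 12
29 = 2×12 + 5
12 = 2×5 + 2
5 = 2×2 + 1
2 = 2×1 + 0
gcd = 1, so the inverse exists. Back-substitute:
1 = 5 − 2·2
1 = −2·12 + 5·5
1 = 5·29 − 12·12
1 = −12·128 + 53·29
1 = 53·157 − 65·128
1 = −65·1384 + 573·157
1 = 573·22301 − 9233·1384
Thus 1384·(-9233) ≡ 1 (mod 22301); reducing, -9233 mod 22301 = 13068.

13068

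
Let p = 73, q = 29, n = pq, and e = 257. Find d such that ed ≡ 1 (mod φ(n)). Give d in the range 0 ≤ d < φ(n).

φ(n) = (p−1)(q−1) = 72·28 = 2016.
Need d with 257·d ≡ 1 (mod 2016). Apply the extended Euclidean algorithm:
2016 = 7×257 + 217
257 = 1×217 + 40
217 = 5×40 + 17
40 = 2×17 + 6
17 = 2×6 + 5
6 = 1×5 + 1
5 = 5×1 + 0
Back-substitute:
1 = 6 − 5
1 = −17 + 3·6
1 = 3·40 − 7·17
1 = −7·217 + 38·40
1 = 38·257 − 45·217
1 = −45·2016 + 353·257
So 257·353 ≡ 1 (mod 2016), hence d = 353.

353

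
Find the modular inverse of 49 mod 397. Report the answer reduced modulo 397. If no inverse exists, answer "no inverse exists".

316

Apply the Euclidean algorithm to 397 and 49:
397 = 8·49 + 5
49 = 9·5 + 4
5 = 1·4 + 1
4 = 4·1 + 0
gcd = 1, so the inverse exists. Back-substitute:
1 = 5 − 4
1 = −49 + 10·5
1 = 10·397 − 81·49
So 49·(-81) ≡ 1 (mod 397), and -81 ≡ 316 (mod 397).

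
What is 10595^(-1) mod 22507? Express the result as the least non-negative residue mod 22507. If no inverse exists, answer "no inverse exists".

11826

Apply the Euclidean algorithm to 22507 and 10595:
22507 = 2*10595 + 1317
10595 = 8*1317 + 59
1317 = 22*59 + 19
59 = 3*19 + 2
19 = 9*2 + 1
2 = 2*1 + 0
Since gcd(10595, 22507) = 1, back-substitute to write 1 as a combination:
1 = 19 − 9·2
1 = −9·59 + 28·19
1 = 28·1317 − 625·59
1 = −625·10595 + 5028·1317
1 = 5028·22507 − 10681·10595
Hence 10595⁻¹ ≡ -10681 ≡ 11826 (mod 22507).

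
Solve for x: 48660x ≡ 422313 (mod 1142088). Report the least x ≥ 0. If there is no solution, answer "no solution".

gcd(48660, 1142088):
1142088 = 23×48660 + 22908
48660 = 2×22908 + 2844
22908 = 8×2844 + 156
2844 = 18×156 + 36
156 = 4×36 + 12
36 = 3×12 + 0
gcd = 12, but 12 ∤ 422313, so the congruence has no solution.

no solution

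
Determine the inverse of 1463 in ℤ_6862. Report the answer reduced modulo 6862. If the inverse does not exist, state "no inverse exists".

Extended Euclidean algorithm:
6862 = 4×1463 + 1010
1463 = 1×1010 + 453
1010 = 2×453 + 104
453 = 4×104 + 37
104 = 2×37 + 30
37 = 1×30 + 7
30 = 4×7 + 2
7 = 3×2 + 1
2 = 2×1 + 0
gcd = 1, so the inverse exists. Back-substitute:
1 = 7 − 3·2
1 = −3·30 + 13·7
1 = 13·37 − 16·30
1 = −16·104 + 45·37
1 = 45·453 − 196·104
1 = −196·1010 + 437·453
1 = 437·1463 − 633·1010
1 = −633·6862 + 2969·1463
So 1463·2969 ≡ 1 (mod 6862).

2969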